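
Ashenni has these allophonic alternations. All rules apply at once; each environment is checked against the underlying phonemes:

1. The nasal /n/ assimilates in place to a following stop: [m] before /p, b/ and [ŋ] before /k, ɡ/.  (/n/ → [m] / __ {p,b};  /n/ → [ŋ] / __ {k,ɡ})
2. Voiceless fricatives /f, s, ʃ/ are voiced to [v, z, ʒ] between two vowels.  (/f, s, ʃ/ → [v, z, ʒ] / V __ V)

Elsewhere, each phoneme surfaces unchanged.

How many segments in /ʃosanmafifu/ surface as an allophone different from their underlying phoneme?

Segments that undergo a rule: /s/ → [z] (rule 2); /f/ → [v] (rule 2); /f/ → [v] (rule 2).
All other segments surface unchanged.

3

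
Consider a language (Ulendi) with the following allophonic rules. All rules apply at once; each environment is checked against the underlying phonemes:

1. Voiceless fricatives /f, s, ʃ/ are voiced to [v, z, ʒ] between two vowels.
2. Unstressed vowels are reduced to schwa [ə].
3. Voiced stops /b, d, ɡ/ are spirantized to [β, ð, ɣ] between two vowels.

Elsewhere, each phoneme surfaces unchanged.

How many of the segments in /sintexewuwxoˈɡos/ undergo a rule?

Segments that undergo a rule: /i/ → [ə] (rule 2); /e/ → [ə] (rule 2); /e/ → [ə] (rule 2); /u/ → [ə] (rule 2); /o/ → [ə] (rule 2); /ɡ/ → [ɣ] (rule 3).
All other segments surface unchanged.

6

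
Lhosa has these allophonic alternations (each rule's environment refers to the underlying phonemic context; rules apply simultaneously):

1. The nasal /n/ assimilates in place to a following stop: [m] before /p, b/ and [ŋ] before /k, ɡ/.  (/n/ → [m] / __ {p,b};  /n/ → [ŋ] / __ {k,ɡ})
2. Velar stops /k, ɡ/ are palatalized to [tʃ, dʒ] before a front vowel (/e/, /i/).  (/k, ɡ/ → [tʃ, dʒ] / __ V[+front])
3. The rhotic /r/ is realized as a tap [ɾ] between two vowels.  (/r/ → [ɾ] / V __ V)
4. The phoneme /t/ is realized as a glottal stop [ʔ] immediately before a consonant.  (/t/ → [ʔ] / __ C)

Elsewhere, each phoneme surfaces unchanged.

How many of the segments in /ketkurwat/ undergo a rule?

Segments that undergo a rule: /k/ → [tʃ] (rule 2); /t/ → [ʔ] (rule 4).
All other segments surface unchanged.

2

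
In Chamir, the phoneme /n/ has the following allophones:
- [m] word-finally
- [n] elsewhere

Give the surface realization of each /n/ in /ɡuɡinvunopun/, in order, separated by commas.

Occurrence 1 (position 5): no conditioning environment matches → elsewhere allophone [n].
Occurrence 2 (position 8): no conditioning environment matches → elsewhere allophone [n].
Occurrence 3 (position 12): word-finally → [m].

[n], [n], [m]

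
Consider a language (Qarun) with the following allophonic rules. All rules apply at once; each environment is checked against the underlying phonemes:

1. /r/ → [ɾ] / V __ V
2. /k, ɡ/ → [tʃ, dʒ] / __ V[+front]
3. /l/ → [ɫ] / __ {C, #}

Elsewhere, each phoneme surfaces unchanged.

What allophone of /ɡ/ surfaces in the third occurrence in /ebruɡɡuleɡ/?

/ɡ/ (word-final) fails the environment for rule 2, so it stays [ɡ].

[ɡ]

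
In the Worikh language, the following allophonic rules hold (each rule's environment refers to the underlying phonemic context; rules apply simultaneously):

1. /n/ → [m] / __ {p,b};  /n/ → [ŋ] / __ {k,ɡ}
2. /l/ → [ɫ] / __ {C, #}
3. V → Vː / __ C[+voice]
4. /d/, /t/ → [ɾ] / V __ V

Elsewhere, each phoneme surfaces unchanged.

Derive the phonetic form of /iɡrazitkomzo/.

Rule 3 applies to /i/ (word-initial: before a voiced consonant) → [iː].
/ɡ/ (between /i/ and /r/) is unaffected → [ɡ].
/r/ stays [r].
Rule 3 applies to /a/ (between /r/ and /z/: before a voiced consonant) → [aː].
/z/ — not in any rule's target class → [z].
/i/ (between /z/ and /t/) fails the environment for rule 3, so it stays [i].
/t/ — between /i/ and /k/; rule 4 does not apply here → [t].
/k/ (between /t/ and /o/): no rule targets it → [k].
/o/ — between /k/ and /m/, before a voiced consonant — surfaces as [oː] (rule 3).
/m/ — not in any rule's target class → [m].
/z/ (between /m/ and /o/): no rule targets it → [z].
/o/ (word-final) is in the target of rule 3 but the environment (before a voiced consonant) is not met → [o].

[iːɡraːzitkoːmzo]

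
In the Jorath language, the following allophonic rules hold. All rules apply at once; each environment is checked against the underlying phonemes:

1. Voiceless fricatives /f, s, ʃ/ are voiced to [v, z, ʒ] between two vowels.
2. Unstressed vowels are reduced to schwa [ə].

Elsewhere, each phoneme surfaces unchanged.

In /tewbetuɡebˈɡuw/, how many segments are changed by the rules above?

Segments that undergo a rule: /e/ → [ə] (rule 2); /e/ → [ə] (rule 2); /u/ → [ə] (rule 2); /e/ → [ə] (rule 2).
All other segments surface unchanged.

4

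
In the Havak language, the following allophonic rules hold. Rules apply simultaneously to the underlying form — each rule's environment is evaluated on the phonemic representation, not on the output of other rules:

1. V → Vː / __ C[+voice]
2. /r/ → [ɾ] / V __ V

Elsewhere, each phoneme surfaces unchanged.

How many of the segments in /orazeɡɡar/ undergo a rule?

Segments that undergo a rule: /o/ → [oː] (rule 1); /r/ → [ɾ] (rule 2); /a/ → [aː] (rule 1); /e/ → [eː] (rule 1); /a/ → [aː] (rule 1).
All other segments surface unchanged.

5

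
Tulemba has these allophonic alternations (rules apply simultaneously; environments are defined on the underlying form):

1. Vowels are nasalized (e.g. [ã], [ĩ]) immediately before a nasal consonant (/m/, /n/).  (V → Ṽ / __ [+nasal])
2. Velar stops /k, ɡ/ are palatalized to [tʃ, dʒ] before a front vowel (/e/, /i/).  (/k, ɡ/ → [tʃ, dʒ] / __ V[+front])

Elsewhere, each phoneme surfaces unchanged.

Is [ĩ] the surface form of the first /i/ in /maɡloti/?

No

/i/ (word-final): rule 1 targets it, but not before a nasal consonant → unchanged [i].
The actual realization is [i], not [ĩ].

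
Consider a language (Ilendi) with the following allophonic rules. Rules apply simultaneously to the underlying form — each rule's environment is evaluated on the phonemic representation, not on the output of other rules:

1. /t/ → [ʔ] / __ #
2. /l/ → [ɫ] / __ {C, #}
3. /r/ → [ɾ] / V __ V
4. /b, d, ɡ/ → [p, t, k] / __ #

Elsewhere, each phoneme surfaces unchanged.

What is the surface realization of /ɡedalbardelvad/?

[ɡedaɫbardeɫvat]

/ɡ/ (word-initial) is in the target of rule 4 but the environment (word-finally) is not met → [ɡ].
/e/ — not in any rule's target class → [e].
/d/ (between /e/ and /a/): rule 4 targets it, but not word-finally → unchanged [d].
/a/ (between /d/ and /l/): no rule targets it → [a].
Rule 2 applies to /l/ (between /a/ and /b/: word-finally or immediately before a consonant) → [ɫ].
/b/ — between /l/ and /a/; rule 4 does not apply here → [b].
/a/ — not in any rule's target class → [a].
/r/ (between /a/ and /d/) fails the environment for rule 3, so it stays [r].
/d/ — between /r/ and /e/; rule 4 does not apply here → [d].
/e/ stays [e].
/l/ meets the environment for rule 2 (word-finally or immediately before a consonant) → [ɫ].
/v/ — not in any rule's target class → [v].
/a/ stays [a].
/d/ — word-final, word-finally — surfaces as [t] (rule 4).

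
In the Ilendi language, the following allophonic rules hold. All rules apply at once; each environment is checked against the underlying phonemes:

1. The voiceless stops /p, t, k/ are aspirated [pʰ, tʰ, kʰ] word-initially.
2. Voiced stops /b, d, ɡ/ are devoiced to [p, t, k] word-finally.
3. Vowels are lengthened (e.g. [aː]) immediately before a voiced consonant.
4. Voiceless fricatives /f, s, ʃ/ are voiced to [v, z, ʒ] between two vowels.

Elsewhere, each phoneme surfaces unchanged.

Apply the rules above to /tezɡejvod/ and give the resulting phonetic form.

/t/ — word-initial, word-initially — surfaces as [tʰ] (rule 1).
/e/ (between /t/ and /z/) occurs before a voiced consonant → [eː] by rule 3.
/z/ (between /e/ and /ɡ/) is unaffected → [z].
/ɡ/ — between /z/ and /e/; rule 2 does not apply here → [ɡ].
/e/ meets the environment for rule 3 (before a voiced consonant) → [eː].
/j/ (between /e/ and /v/): no rule targets it → [j].
/v/ stays [v].
/o/ (between /v/ and /d/): before a voiced consonant, so rule 3 applies → [oː].
/d/ (word-final): word-finally, so rule 2 applies → [t].

[tʰeːzɡeːjvoːt]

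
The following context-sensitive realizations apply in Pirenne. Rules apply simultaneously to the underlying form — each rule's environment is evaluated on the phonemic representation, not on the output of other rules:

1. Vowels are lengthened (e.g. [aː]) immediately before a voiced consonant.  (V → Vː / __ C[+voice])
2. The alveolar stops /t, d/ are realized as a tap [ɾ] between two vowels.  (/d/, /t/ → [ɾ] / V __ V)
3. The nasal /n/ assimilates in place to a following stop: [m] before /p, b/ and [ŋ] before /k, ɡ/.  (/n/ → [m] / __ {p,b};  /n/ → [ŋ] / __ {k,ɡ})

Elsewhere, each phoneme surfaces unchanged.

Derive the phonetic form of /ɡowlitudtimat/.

[ɡoːwliɾuːdtiːmat]

/ɡ/ stays [ɡ].
/o/ (between /ɡ/ and /w/) occurs before a voiced consonant → [oː] by rule 1.
/w/ stays [w].
/l/ — not in any rule's target class → [l].
/i/ (between /l/ and /t/) fails the environment for rule 1, so it stays [i].
/t/ — between /i/ and /u/, between two vowels — surfaces as [ɾ] (rule 2).
/u/ — between /t/ and /d/, before a voiced consonant — surfaces as [uː] (rule 1).
/d/ (between /u/ and /t/): rule 2 targets it, but not between two vowels → unchanged [d].
/t/ (between /d/ and /i/) is in the target of rule 2 but the environment (between two vowels) is not met → [t].
/i/ meets the environment for rule 1 (before a voiced consonant) → [iː].
/m/ — not in any rule's target class → [m].
/a/ — between /m/ and /t/; rule 1 does not apply here → [a].
/t/ — word-final; rule 2 does not apply here → [t].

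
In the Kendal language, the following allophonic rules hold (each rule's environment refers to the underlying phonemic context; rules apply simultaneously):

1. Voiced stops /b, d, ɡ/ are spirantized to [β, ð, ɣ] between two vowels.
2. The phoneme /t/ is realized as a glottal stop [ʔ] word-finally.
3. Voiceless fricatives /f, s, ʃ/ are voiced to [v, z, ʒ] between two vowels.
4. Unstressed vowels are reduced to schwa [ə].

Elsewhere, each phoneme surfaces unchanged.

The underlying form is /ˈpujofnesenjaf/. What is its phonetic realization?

[ˈpujəfnəzənjəf]

/u/ (between /p/ and /j/): rule 4 targets it, but not in an unstressed syllable → unchanged [u].
/o/ (between /j/ and /f/): in an unstressed syllable, so rule 4 applies → [ə].
/f/ (between /o/ and /n/): rule 3 targets it, but not between two vowels → unchanged [f].
Rule 4 applies to /e/ (between /n/ and /s/: in an unstressed syllable) → [ə].
Rule 3 applies to /s/ (between /e/ and /e/: between two vowels) → [z].
/e/ (between /s/ and /n/): in an unstressed syllable, so rule 4 applies → [ə].
/a/ (between /j/ and /f/): in an unstressed syllable, so rule 4 applies → [ə].
/f/ (word-final) is in the target of rule 3 but the environment (between two vowels) is not met → [f].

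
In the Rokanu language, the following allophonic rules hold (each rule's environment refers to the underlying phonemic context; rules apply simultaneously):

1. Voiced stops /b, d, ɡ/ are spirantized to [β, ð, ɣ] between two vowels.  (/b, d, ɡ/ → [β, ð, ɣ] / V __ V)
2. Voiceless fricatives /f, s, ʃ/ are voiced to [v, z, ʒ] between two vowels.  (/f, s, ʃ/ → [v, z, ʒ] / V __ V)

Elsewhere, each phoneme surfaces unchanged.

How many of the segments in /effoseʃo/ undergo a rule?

Segments that undergo a rule: /s/ → [z] (rule 2); /ʃ/ → [ʒ] (rule 2).
All other segments surface unchanged.

2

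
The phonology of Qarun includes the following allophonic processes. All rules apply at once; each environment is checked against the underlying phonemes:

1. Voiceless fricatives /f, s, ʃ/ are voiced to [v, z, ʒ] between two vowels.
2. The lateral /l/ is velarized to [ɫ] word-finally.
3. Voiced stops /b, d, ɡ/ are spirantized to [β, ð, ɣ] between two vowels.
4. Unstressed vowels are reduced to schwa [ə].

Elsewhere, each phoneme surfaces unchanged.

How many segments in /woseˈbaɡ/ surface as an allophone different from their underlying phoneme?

Segments that undergo a rule: /o/ → [ə] (rule 4); /s/ → [z] (rule 1); /e/ → [ə] (rule 4); /b/ → [β] (rule 3).
All other segments surface unchanged.

4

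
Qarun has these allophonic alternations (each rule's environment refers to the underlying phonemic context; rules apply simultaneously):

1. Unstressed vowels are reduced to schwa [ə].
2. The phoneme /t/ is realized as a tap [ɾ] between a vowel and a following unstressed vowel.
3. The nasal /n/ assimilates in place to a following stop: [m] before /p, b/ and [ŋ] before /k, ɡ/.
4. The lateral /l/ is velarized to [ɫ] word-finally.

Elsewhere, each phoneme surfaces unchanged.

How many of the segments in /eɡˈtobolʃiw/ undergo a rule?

3

Segments that undergo a rule: /e/ → [ə] (rule 1); /o/ → [ə] (rule 1); /i/ → [ə] (rule 1).
All other segments surface unchanged.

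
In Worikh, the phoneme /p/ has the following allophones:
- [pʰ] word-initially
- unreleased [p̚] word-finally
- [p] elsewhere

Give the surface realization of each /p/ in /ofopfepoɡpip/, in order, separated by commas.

Occurrence 1 (position 4): no conditioning environment matches → elsewhere allophone [p].
Occurrence 2 (position 7): no conditioning environment matches → elsewhere allophone [p].
Occurrence 3 (position 10): no conditioning environment matches → elsewhere allophone [p].
Occurrence 4 (position 12): word-finally → [p̚].

[p], [p], [p], [p̚]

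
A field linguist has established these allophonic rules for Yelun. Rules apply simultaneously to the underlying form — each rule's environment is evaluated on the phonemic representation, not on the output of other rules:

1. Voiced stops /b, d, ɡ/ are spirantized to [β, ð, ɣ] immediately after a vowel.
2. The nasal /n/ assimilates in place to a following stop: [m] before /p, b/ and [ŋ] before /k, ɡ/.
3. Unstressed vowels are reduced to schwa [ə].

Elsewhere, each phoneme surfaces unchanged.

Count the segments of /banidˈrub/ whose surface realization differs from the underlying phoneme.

Segments that undergo a rule: /a/ → [ə] (rule 3); /i/ → [ə] (rule 3); /d/ → [ð] (rule 1); /b/ → [β] (rule 1).
All other segments surface unchanged.

4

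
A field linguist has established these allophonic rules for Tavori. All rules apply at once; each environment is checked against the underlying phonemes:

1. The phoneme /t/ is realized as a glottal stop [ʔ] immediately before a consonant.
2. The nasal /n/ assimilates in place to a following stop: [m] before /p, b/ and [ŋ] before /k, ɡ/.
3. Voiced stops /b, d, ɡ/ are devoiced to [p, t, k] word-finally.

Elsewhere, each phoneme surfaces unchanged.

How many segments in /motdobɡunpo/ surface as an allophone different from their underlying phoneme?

Segments that undergo a rule: /t/ → [ʔ] (rule 1); /n/ → [m] (rule 2).
All other segments surface unchanged.

2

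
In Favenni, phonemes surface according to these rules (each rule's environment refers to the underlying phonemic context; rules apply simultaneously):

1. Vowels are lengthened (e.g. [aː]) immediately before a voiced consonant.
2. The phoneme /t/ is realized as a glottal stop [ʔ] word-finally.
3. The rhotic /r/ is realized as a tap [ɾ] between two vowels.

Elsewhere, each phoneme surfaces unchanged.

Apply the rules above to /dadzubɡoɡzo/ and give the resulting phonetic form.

[daːdzuːbɡoːɡzo]

/d/ stays [d].
/a/ — between /d/ and /d/, before a voiced consonant — surfaces as [aː] (rule 1).
/d/ (between /a/ and /z/) is unaffected → [d].
/z/ (between /d/ and /u/) is unaffected → [z].
/u/ (between /z/ and /b/): before a voiced consonant, so rule 1 applies → [uː].
/b/ (between /u/ and /ɡ/): no rule targets it → [b].
/ɡ/ — not in any rule's target class → [ɡ].
Rule 1 applies to /o/ (between /ɡ/ and /ɡ/: before a voiced consonant) → [oː].
/ɡ/ (between /o/ and /z/): no rule targets it → [ɡ].
/z/ (between /ɡ/ and /o/): no rule targets it → [z].
/o/ (word-final): rule 1 targets it, but not before a voiced consonant → unchanged [o].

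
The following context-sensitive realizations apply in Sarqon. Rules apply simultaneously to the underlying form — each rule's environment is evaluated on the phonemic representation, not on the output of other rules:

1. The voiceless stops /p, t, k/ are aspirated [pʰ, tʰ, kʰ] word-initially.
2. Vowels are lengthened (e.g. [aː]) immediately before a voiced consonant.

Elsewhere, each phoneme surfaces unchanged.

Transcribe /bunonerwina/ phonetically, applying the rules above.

[buːnoːneːrwiːna]

/b/ stays [b].
/u/ meets the environment for rule 2 (before a voiced consonant) → [uː].
/n/ (between /u/ and /o/) is unaffected → [n].
/o/ — between /n/ and /n/, before a voiced consonant — surfaces as [oː] (rule 2).
/n/ — not in any rule's target class → [n].
/e/ — between /n/ and /r/, before a voiced consonant — surfaces as [eː] (rule 2).
/r/ stays [r].
/w/ (between /r/ and /i/): no rule targets it → [w].
/i/ (between /w/ and /n/) occurs before a voiced consonant → [iː] by rule 2.
/n/ (between /i/ and /a/): no rule targets it → [n].
/a/ — word-final; rule 2 does not apply here → [a].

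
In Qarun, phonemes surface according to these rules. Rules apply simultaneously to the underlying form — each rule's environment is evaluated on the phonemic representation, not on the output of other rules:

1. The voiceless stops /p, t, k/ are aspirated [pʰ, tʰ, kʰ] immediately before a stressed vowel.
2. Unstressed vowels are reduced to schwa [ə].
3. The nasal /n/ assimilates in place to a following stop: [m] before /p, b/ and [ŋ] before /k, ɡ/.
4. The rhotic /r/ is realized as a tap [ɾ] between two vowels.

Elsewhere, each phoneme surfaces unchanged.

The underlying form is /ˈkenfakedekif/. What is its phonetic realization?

/k/ (word-initial): immediately before a stressed vowel, so rule 1 applies → [kʰ].
/e/ (between /k/ and /n/) is in the target of rule 2 but the environment (in an unstressed syllable) is not met → [e].
/n/ (between /e/ and /f/): rule 3 targets it, but not before a labial or velar stop → unchanged [n].
/f/ — not in any rule's target class → [f].
/a/ (between /f/ and /k/) occurs in an unstressed syllable → [ə] by rule 2.
/k/ (between /a/ and /e/): rule 1 targets it, but not immediately before a stressed vowel → unchanged [k].
/e/ (between /k/ and /d/): in an unstressed syllable, so rule 2 applies → [ə].
/d/ (between /e/ and /e/): no rule targets it → [d].
/e/ — between /d/ and /k/, in an unstressed syllable — surfaces as [ə] (rule 2).
/k/ (between /e/ and /i/) is in the target of rule 1 but the environment (immediately before a stressed vowel) is not met → [k].
Rule 2 applies to /i/ (between /k/ and /f/: in an unstressed syllable) → [ə].
/f/ stays [f].

[ˈkʰenfəkədəkəf]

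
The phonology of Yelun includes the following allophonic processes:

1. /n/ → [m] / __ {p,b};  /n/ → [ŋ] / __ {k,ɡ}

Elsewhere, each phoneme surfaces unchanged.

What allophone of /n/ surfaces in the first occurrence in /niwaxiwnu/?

/n/ (word-initial) is in the target of rule 1 but the environment (before a labial or velar stop) is not met → [n].

[n]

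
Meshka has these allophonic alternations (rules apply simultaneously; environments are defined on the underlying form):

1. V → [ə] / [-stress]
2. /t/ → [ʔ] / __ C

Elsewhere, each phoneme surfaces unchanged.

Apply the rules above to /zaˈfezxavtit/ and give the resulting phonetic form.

/a/ (between /z/ and /f/) occurs in an unstressed syllable → [ə] by rule 1.
/e/ — between /f/ and /z/; rule 1 does not apply here → [e].
/a/ (between /x/ and /v/): in an unstressed syllable, so rule 1 applies → [ə].
/t/ (between /v/ and /i/) is in the target of rule 2 but the environment (immediately before a consonant) is not met → [t].
/i/ (between /t/ and /t/) occurs in an unstressed syllable → [ə] by rule 1.
/t/ (word-final) fails the environment for rule 2, so it stays [t].

[zəˈfezxəvtət]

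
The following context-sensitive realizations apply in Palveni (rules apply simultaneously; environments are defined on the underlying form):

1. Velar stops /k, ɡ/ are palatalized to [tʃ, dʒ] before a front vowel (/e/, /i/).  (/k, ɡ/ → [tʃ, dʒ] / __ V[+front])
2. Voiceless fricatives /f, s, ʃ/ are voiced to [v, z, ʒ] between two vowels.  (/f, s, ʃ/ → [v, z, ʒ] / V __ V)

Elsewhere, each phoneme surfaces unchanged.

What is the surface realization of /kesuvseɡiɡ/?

[tʃezuvsedʒiɡ]

/k/ — word-initial, before a front vowel — surfaces as [tʃ] (rule 1).
/e/ — not in any rule's target class → [e].
/s/ — between /e/ and /u/, between two vowels — surfaces as [z] (rule 2).
/u/ stays [u].
/v/ — not in any rule's target class → [v].
/s/ (between /v/ and /e/) is in the target of rule 2 but the environment (between two vowels) is not met → [s].
/e/ stays [e].
/ɡ/ — between /e/ and /i/, before a front vowel — surfaces as [dʒ] (rule 1).
/i/ (between /ɡ/ and /ɡ/): no rule targets it → [i].
/ɡ/ (word-final): rule 1 targets it, but not before a front vowel → unchanged [ɡ].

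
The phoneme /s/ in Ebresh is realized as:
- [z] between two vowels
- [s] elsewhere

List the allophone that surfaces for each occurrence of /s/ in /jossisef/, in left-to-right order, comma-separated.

[s], [s], [z]

Occurrence 1 (position 3): no conditioning environment matches → elsewhere allophone [s].
Occurrence 2 (position 4): no conditioning environment matches → elsewhere allophone [s].
Occurrence 3 (position 6): between two vowels → [z].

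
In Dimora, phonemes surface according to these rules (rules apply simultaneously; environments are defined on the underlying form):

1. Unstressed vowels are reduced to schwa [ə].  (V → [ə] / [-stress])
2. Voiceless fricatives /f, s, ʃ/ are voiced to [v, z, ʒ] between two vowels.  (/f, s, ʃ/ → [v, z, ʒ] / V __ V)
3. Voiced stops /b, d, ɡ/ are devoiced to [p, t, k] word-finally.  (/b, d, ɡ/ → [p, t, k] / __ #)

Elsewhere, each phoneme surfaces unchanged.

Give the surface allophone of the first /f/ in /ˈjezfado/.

/f/ (between /z/ and /a/) fails the environment for rule 2, so it stays [f].

[f]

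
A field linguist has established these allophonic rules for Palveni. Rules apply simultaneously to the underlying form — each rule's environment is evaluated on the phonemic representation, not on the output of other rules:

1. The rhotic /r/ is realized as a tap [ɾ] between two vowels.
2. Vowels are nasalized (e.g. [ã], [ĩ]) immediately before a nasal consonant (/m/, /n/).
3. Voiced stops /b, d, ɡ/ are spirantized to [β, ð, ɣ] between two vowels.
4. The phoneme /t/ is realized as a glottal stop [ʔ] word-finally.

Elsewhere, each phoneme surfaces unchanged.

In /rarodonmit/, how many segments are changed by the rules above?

Segments that undergo a rule: /r/ → [ɾ] (rule 1); /d/ → [ð] (rule 3); /o/ → [õ] (rule 2); /t/ → [ʔ] (rule 4).
All other segments surface unchanged.

4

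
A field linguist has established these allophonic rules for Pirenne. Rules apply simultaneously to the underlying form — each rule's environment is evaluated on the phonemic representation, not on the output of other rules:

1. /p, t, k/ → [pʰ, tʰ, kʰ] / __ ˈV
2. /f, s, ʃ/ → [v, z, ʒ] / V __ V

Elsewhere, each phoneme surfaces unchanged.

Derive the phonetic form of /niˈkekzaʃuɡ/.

[niˈkʰekzaʒuɡ]

/n/ (word-initial) is unaffected → [n].
/i/ (between /n/ and /k/) is unaffected → [i].
Rule 1 applies to /k/ (between /i/ and /e/: immediately before a stressed vowel) → [kʰ].
/e/ stays [e].
/k/ (between /e/ and /z/) is in the target of rule 1 but the environment (immediately before a stressed vowel) is not met → [k].
/z/ — not in any rule's target class → [z].
/a/ (between /z/ and /ʃ/) is unaffected → [a].
Rule 2 applies to /ʃ/ (between /a/ and /u/: between two vowels) → [ʒ].
/u/ (between /ʃ/ and /ɡ/) is unaffected → [u].
/ɡ/ (word-final) is unaffected → [ɡ].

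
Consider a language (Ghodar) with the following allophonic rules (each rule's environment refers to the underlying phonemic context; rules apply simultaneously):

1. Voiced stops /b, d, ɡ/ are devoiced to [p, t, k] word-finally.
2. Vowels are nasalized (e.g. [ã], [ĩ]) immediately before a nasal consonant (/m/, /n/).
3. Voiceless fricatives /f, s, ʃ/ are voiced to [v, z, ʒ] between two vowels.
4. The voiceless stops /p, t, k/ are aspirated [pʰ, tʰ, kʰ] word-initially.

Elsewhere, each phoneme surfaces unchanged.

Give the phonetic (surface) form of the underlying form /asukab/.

[azukap]

/a/ (word-initial) is in the target of rule 2 but the environment (before a nasal consonant) is not met → [a].
/s/ (between /a/ and /u/): between two vowels, so rule 3 applies → [z].
/u/ (between /s/ and /k/) fails the environment for rule 2, so it stays [u].
/k/ — between /u/ and /a/; rule 4 does not apply here → [k].
/a/ — between /k/ and /b/; rule 2 does not apply here → [a].
/b/ (word-final) occurs word-finally → [p] by rule 1.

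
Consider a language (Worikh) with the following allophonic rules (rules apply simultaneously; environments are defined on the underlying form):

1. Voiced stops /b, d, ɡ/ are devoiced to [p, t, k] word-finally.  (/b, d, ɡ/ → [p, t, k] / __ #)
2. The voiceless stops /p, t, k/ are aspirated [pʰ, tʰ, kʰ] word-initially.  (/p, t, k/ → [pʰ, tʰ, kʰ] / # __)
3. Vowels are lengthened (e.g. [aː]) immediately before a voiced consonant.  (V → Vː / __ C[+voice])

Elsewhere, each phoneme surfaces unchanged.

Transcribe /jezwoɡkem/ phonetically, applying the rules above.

/j/ (word-initial): no rule targets it → [j].
/e/ — between /j/ and /z/, before a voiced consonant — surfaces as [eː] (rule 3).
/z/ stays [z].
/w/ — not in any rule's target class → [w].
/o/ (between /w/ and /ɡ/) occurs before a voiced consonant → [oː] by rule 3.
/ɡ/ (between /o/ and /k/) fails the environment for rule 1, so it stays [ɡ].
/k/ — between /ɡ/ and /e/; rule 2 does not apply here → [k].
/e/ (between /k/ and /m/): before a voiced consonant, so rule 3 applies → [eː].
/m/ (word-final) is unaffected → [m].

[jeːzwoːɡkeːm]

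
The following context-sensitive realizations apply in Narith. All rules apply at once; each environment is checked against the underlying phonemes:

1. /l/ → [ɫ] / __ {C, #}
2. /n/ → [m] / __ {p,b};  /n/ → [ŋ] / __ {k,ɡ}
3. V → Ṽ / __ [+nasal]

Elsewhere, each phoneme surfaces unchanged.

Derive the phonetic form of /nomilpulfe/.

[nõmiɫpuɫfe]

/n/ (word-initial) fails the environment for rule 2, so it stays [n].
/o/ — between /n/ and /m/, before a nasal consonant — surfaces as [õ] (rule 3).
/m/ (between /o/ and /i/): no rule targets it → [m].
/i/ — between /m/ and /l/; rule 3 does not apply here → [i].
Rule 1 applies to /l/ (between /i/ and /p/: word-finally or immediately before a consonant) → [ɫ].
/p/ (between /l/ and /u/): no rule targets it → [p].
/u/ (between /p/ and /l/) is in the target of rule 3 but the environment (before a nasal consonant) is not met → [u].
/l/ — between /u/ and /f/, word-finally or immediately before a consonant — surfaces as [ɫ] (rule 1).
/f/ (between /l/ and /e/) is unaffected → [f].
/e/ (word-final) is in the target of rule 3 but the environment (before a nasal consonant) is not met → [e].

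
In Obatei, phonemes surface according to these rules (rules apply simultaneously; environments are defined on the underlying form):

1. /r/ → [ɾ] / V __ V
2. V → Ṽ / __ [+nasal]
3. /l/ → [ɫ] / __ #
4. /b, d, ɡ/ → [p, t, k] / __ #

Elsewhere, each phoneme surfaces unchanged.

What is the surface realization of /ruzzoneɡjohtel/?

[ruzzõneɡjohteɫ]

/r/ (word-initial): rule 1 targets it, but not between two vowels → unchanged [r].
/u/ — between /r/ and /z/; rule 2 does not apply here → [u].
/z/ (between /u/ and /z/) is unaffected → [z].
/z/ (between /z/ and /o/) is unaffected → [z].
/o/ meets the environment for rule 2 (before a nasal consonant) → [õ].
/n/ (between /o/ and /e/): no rule targets it → [n].
/e/ — between /n/ and /ɡ/; rule 2 does not apply here → [e].
/ɡ/ (between /e/ and /j/) is in the target of rule 4 but the environment (word-finally) is not met → [ɡ].
/j/ stays [j].
/o/ — between /j/ and /h/; rule 2 does not apply here → [o].
/h/ — not in any rule's target class → [h].
/t/ stays [t].
/e/ (between /t/ and /l/) fails the environment for rule 2, so it stays [e].
Rule 3 applies to /l/ (word-final: word-finally) → [ɫ].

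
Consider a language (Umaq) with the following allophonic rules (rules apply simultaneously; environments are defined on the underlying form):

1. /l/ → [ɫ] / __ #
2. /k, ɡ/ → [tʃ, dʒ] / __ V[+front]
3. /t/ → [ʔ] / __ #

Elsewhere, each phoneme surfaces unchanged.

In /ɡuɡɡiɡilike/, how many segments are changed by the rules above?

Segments that undergo a rule: /ɡ/ → [dʒ] (rule 2); /ɡ/ → [dʒ] (rule 2); /k/ → [tʃ] (rule 2).
All other segments surface unchanged.

3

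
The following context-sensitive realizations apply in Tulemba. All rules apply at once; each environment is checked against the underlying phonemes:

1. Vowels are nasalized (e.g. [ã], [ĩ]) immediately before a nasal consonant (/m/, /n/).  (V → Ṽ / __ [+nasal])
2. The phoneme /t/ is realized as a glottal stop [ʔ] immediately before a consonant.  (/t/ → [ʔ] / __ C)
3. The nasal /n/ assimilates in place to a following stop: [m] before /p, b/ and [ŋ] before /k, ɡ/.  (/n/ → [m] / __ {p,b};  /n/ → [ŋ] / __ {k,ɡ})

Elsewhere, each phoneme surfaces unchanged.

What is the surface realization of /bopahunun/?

[bopahũnũn]

/b/ (word-initial) is unaffected → [b].
/o/ (between /b/ and /p/) is in the target of rule 1 but the environment (before a nasal consonant) is not met → [o].
/p/ (between /o/ and /a/): no rule targets it → [p].
/a/ — between /p/ and /h/; rule 1 does not apply here → [a].
/h/ (between /a/ and /u/) is unaffected → [h].
/u/ (between /h/ and /n/) occurs before a nasal consonant → [ũ] by rule 1.
/n/ — between /u/ and /u/; rule 3 does not apply here → [n].
/u/ (between /n/ and /n/): before a nasal consonant, so rule 1 applies → [ũ].
/n/ (word-final) fails the environment for rule 3, so it stays [n].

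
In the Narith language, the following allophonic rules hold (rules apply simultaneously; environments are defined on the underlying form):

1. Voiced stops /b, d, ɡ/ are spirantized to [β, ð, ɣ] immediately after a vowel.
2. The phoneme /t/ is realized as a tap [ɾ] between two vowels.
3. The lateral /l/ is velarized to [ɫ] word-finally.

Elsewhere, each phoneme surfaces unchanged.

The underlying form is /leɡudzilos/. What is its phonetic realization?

[leɣuðzilos]

/l/ (word-initial) is in the target of rule 3 but the environment (word-finally) is not met → [l].
/e/ stays [e].
/ɡ/ (between /e/ and /u/) occurs immediately after a vowel → [ɣ] by rule 1.
/u/ (between /ɡ/ and /d/) is unaffected → [u].
Rule 1 applies to /d/ (between /u/ and /z/: immediately after a vowel) → [ð].
/z/ (between /d/ and /i/) is unaffected → [z].
/i/ (between /z/ and /l/): no rule targets it → [i].
/l/ (between /i/ and /o/): rule 3 targets it, but not word-finally → unchanged [l].
/o/ (between /l/ and /s/): no rule targets it → [o].
/s/ stays [s].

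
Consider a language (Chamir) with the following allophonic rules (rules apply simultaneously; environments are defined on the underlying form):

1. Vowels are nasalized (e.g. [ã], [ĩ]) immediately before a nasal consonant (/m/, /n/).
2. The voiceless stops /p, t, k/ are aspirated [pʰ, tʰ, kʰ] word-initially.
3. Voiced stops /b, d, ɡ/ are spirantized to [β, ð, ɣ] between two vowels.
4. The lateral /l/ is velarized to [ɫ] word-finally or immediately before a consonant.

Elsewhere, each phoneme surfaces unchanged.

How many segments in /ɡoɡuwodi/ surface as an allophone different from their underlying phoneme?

Segments that undergo a rule: /ɡ/ → [ɣ] (rule 3); /d/ → [ð] (rule 3).
All other segments surface unchanged.

2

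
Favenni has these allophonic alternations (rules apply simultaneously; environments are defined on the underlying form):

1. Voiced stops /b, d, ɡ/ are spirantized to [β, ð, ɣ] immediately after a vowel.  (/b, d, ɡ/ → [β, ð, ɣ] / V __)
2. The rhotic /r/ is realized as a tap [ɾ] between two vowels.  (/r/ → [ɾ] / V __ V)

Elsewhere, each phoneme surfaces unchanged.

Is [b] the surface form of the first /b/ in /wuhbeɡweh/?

Yes

/b/ (between /h/ and /e/) is in the target of rule 1 but the environment (immediately after a vowel) is not met → [b].
The actual realization is [b], which matches [b].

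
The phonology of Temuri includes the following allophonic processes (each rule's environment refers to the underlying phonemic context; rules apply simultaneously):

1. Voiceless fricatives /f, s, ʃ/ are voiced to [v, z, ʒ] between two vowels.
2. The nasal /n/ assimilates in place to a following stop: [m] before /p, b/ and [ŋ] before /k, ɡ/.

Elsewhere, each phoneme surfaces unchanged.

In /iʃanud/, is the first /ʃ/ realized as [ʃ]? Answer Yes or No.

Rule 1 applies to /ʃ/ (between /i/ and /a/: between two vowels) → [ʒ].
The actual realization is [ʒ], not [ʃ].

No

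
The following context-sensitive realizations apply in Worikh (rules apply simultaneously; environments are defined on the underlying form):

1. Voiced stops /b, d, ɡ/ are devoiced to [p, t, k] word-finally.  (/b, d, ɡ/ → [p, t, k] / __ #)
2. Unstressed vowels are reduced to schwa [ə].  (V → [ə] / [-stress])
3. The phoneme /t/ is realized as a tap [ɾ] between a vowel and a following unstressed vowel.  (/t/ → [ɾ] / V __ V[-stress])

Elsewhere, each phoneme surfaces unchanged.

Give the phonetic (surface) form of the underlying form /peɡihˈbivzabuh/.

/e/ — between /p/ and /ɡ/, in an unstressed syllable — surfaces as [ə] (rule 2).
/ɡ/ (between /e/ and /i/) is in the target of rule 1 but the environment (word-finally) is not met → [ɡ].
/i/ (between /ɡ/ and /h/) occurs in an unstressed syllable → [ə] by rule 2.
/b/ — between /h/ and /i/; rule 1 does not apply here → [b].
/i/ (between /b/ and /v/) is in the target of rule 2 but the environment (in an unstressed syllable) is not met → [i].
/a/ (between /z/ and /b/) occurs in an unstressed syllable → [ə] by rule 2.
/b/ (between /a/ and /u/) is in the target of rule 1 but the environment (word-finally) is not met → [b].
/u/ meets the environment for rule 2 (in an unstressed syllable) → [ə].

[pəɡəhˈbivzəbəh]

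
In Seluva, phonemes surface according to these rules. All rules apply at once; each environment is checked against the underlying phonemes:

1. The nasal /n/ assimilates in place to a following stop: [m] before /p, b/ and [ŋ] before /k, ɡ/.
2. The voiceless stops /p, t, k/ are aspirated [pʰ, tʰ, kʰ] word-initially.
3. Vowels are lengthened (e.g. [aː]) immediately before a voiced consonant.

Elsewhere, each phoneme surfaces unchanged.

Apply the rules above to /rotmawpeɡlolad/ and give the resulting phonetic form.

[rotmaːwpeːɡloːlaːd]

/r/ — not in any rule's target class → [r].
/o/ (between /r/ and /t/): rule 3 targets it, but not before a voiced consonant → unchanged [o].
/t/ (between /o/ and /m/) fails the environment for rule 2, so it stays [t].
/m/ (between /t/ and /a/): no rule targets it → [m].
/a/ meets the environment for rule 3 (before a voiced consonant) → [aː].
/w/ (between /a/ and /p/): no rule targets it → [w].
/p/ — between /w/ and /e/; rule 2 does not apply here → [p].
/e/ (between /p/ and /ɡ/) occurs before a voiced consonant → [eː] by rule 3.
/ɡ/ (between /e/ and /l/) is unaffected → [ɡ].
/l/ (between /ɡ/ and /o/) is unaffected → [l].
/o/ — between /l/ and /l/, before a voiced consonant — surfaces as [oː] (rule 3).
/l/ (between /o/ and /a/): no rule targets it → [l].
/a/ meets the environment for rule 3 (before a voiced consonant) → [aː].
/d/ (word-final) is unaffected → [d].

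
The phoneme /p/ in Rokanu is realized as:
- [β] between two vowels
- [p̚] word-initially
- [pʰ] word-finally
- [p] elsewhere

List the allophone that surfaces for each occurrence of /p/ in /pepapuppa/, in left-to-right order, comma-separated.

[p̚], [β], [β], [p], [p]

Occurrence 1 (position 1): word-initially → [p̚].
Occurrence 2 (position 3): between two vowels → [β].
Occurrence 3 (position 5): between two vowels → [β].
Occurrence 4 (position 7): no conditioning environment matches → elsewhere allophone [p].
Occurrence 5 (position 8): no conditioning environment matches → elsewhere allophone [p].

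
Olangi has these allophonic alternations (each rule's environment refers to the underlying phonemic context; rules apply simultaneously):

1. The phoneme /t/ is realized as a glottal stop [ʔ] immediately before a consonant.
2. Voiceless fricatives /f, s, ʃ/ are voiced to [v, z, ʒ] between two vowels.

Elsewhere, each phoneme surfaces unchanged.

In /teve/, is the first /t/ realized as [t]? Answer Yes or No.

/t/ (word-initial) is in the target of rule 1 but the environment (immediately before a consonant) is not met → [t].
The actual realization is [t], which matches [t].

Yes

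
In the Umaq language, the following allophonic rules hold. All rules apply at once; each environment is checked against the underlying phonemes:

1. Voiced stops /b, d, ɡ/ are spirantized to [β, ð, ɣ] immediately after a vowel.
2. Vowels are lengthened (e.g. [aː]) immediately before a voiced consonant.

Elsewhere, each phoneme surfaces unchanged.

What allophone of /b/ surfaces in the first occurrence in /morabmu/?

[β]

Rule 1 applies to /b/ (between /a/ and /m/: immediately after a vowel) → [β].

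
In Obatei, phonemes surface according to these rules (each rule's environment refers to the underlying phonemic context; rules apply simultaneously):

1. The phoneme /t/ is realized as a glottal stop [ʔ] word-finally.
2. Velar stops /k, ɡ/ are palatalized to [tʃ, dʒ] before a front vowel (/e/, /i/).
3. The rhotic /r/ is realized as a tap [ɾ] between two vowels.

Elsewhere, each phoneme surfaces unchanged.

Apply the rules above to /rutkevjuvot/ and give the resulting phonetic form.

/r/ (word-initial) is in the target of rule 3 but the environment (between two vowels) is not met → [r].
/u/ (between /r/ and /t/): no rule targets it → [u].
/t/ — between /u/ and /k/; rule 1 does not apply here → [t].
Rule 2 applies to /k/ (between /t/ and /e/: before a front vowel) → [tʃ].
/e/ — not in any rule's target class → [e].
/v/ (between /e/ and /j/): no rule targets it → [v].
/j/ (between /v/ and /u/) is unaffected → [j].
/u/ — not in any rule's target class → [u].
/v/ (between /u/ and /o/): no rule targets it → [v].
/o/ stays [o].
/t/ (word-final): word-finally, so rule 1 applies → [ʔ].

[ruttʃevjuvoʔ]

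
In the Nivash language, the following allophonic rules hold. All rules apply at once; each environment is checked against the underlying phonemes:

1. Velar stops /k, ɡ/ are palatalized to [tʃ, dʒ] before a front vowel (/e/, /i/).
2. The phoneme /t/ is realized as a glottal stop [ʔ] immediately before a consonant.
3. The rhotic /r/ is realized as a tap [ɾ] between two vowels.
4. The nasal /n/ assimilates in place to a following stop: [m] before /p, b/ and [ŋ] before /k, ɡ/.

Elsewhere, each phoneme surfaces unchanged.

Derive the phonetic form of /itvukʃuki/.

[iʔvukʃutʃi]

/i/ (word-initial): no rule targets it → [i].
Rule 2 applies to /t/ (between /i/ and /v/: immediately before a consonant) → [ʔ].
/v/ (between /t/ and /u/): no rule targets it → [v].
/u/ — not in any rule's target class → [u].
/k/ (between /u/ and /ʃ/) fails the environment for rule 1, so it stays [k].
/ʃ/ (between /k/ and /u/) is unaffected → [ʃ].
/u/ (between /ʃ/ and /k/): no rule targets it → [u].
/k/ — between /u/ and /i/, before a front vowel — surfaces as [tʃ] (rule 1).
/i/ (word-final) is unaffected → [i].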